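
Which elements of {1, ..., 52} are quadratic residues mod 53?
Quadratic residues modulo 53: {1, 4, 6, 7, 9, 10, 11, 13, 15, 16, 17, 24, 25, 28, 29, 36, 37, 38, 40, 42, 43, 44, 46, 47, 49, 52}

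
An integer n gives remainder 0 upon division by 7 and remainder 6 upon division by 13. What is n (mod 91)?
M = 7 × 13 = 91. M₁ = 13, y₁ ≡ 6 (mod 7). M₂ = 7, y₂ ≡ 2 (mod 13). n = 0×13×6 + 6×7×2 ≡ 84 (mod 91)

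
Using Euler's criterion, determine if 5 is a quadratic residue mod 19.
By Euler's criterion: 5^{9} ≡ 1 (mod 19). Since this equals 1, 5 is a QR.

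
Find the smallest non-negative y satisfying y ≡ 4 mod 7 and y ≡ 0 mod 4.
M = 7 × 4 = 28. M₁ = 4, y₁ ≡ 2 mod 7. M₂ = 7, y₂ ≡ 3 mod 4. y = 4×4×2 + 0×7×3 ≡ 4 mod 28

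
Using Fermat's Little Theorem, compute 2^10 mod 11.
By Fermat's Little Theorem, 2^{10} ≡ 1 mod 11 since 11 is prime and gcd(2, 11) = 1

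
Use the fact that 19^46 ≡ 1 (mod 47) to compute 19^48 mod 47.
By Fermat: 19^{46} ≡ 1 (mod 47). So 19^{48} = 19^{46} · 19^{2} ≡ 19^{2} ≡ 32 (mod 47)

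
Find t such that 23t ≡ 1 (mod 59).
Since 59 is prime, by Fermat 23^(-1) ≡ 23^{57} ≡ 18 (mod 59). Verify: 23 × 18 = 414 ≡ 1 (mod 59)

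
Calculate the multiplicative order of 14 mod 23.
Powers of 14 mod 23: 14^1≡14, 14^2≡12, 14^3≡7, 14^4≡6, 14^5≡15, 14^6≡3, 14^7≡19, 14^8≡13, 14^9≡21, 14^10≡18, 14^11≡22, 14^12≡9, 14^13≡11, 14^14≡16, 14^15≡17, 14^16≡8, 14^17≡20, 14^18≡4, 14^19≡10, 14^20≡2, 14^21≡5, 14^22≡1. Order = 22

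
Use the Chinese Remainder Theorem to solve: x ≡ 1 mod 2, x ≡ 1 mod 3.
M = 2 × 3 = 6. M₁ = 3, y₁ ≡ 1 mod 2. M₂ = 2, y₂ ≡ 2 mod 3. x = 1×3×1 + 1×2×2 ≡ 1 mod 6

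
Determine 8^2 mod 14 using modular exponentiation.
8^{2} = 64 ≡ 8 (mod 14)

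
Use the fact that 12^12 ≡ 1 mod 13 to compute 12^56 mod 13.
By Fermat: 12^{12} ≡ 1 mod 13. 56 = 4×12 + 8. So 12^{56} ≡ 12^{8} ≡ 1 mod 13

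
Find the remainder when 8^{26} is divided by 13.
By Fermat: 8^{12} ≡ 1 mod 13. 26 = 2×12 + 2. So 8^{26} ≡ 8^{2} ≡ 12 mod 13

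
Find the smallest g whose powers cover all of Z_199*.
g = 3. Powers: [3, 9, 27, 81, 44, 132, 197, 193, ...] generates all 198 non-zero residues.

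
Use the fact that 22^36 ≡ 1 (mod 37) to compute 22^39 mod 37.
By Fermat: 22^{36} ≡ 1 (mod 37). So 22^{39} = 22^{36} · 22^{3} ≡ 22^{3} ≡ 29 (mod 37)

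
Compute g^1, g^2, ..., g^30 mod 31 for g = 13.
13^1, 13^2, ..., 13^{30} mod 31: [13, 14, 27, 10, 6, 16, 22, 7, 29, 5, 3, 8, 11, 19, 30, 18, 17, 4, 21, 25, 15, 9, 24, 2, 26, 28, 23, 20, 12, 1]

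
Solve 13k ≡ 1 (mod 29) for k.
Since 29 is prime, by Fermat 13^(-1) ≡ 13^{27} ≡ 9 (mod 29). Verify: 13 × 9 = 117 ≡ 1 (mod 29)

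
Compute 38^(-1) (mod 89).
Since 89 is prime, by Fermat 38^(-1) ≡ 38^{87} ≡ 82 (mod 89). Verify: 38 × 82 = 3116 ≡ 1 (mod 89)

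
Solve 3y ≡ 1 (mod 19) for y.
Since 19 is prime, by Fermat 3^(-1) ≡ 3^{17} ≡ 13 (mod 19). Verify: 3 × 13 = 39 ≡ 1 (mod 19)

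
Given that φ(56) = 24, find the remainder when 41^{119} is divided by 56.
By Euler: 41^{24} ≡ 1 mod 56 since gcd(41, 56) = 1. 119 = 4×24 + 23. So 41^{119} ≡ 41^{23} ≡ 41 mod 56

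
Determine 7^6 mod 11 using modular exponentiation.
By repeated squaring mod 11: 7^{1}≡7, 7^{2}≡5, 7^{4}≡3. Then 7^{6} = 7^{4+2} ≡ 3 × 5 ≡ 4 mod 11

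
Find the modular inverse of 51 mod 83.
Since 83 is prime, by Fermat 51^(-1) ≡ 51^{81} ≡ 70 mod 83. Verify: 51 × 70 = 3570 ≡ 1 mod 83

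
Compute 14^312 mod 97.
Using Fermat: 14^{96} ≡ 1 mod 97. 312 ≡ 24 mod 96. So 14^{312} ≡ 14^{24} ≡ 22 mod 97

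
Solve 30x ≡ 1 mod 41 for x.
Since 41 is prime, by Fermat 30^(-1) ≡ 30^{39} ≡ 26 mod 41. Verify: 30 × 26 = 780 ≡ 1 mod 41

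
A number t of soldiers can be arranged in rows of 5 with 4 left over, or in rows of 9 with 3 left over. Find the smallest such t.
M = 5 × 9 = 45. M₁ = 9, y₁ ≡ 4 mod 5. M₂ = 5, y₂ ≡ 2 mod 9. t = 4×9×4 + 3×5×2 ≡ 39 mod 45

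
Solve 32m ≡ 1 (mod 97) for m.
Since 97 is prime, by Fermat 32^(-1) ≡ 32^{95} ≡ 94 (mod 97). Verify: 32 × 94 = 3008 ≡ 1 (mod 97)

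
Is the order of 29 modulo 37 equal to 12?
Powers of 29 mod 37: 29^1≡29, 29^2≡27, 29^3≡6, 29^4≡26, 29^5≡14, 29^6≡36, 29^7≡8, 29^8≡10, 29^9≡31, 29^10≡11, 29^11≡23, 29^12≡1. First k with 29^k≡1 is k=12. Yes, ord_37(29) = 12.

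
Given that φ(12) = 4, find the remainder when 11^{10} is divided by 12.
By Euler: 11^{4} ≡ 1 mod 12 since gcd(11, 12) = 1. 10 = 2×4 + 2. So 11^{10} ≡ 11^{2} ≡ 1 mod 12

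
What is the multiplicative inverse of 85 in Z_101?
Since 101 is prime, by Fermat 85^(-1) ≡ 85^{99} ≡ 82 mod 101. Verify: 85 × 82 = 6970 ≡ 1 mod 101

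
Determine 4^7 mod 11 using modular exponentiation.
By repeated squaring (mod 11): 4^{1}≡4, 4^{2}≡5, 4^{4}≡3. Then 4^{7} = 4^{4+2+1} ≡ 3 × 5 × 4 ≡ 5 (mod 11)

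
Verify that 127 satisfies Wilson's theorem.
(126)! mod 127 = 126. Since this equals -1 mod 127, Wilson confirms 127 is prime.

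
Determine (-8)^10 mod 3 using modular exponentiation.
Using Fermat: (-8)^{2} ≡ 1 (mod 3). 10 ≡ 0 (mod 2). So (-8)^{10} ≡ (-8)^{0} ≡ 1 (mod 3)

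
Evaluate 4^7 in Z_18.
By repeated squaring mod 18: 4^{1}≡4, 4^{2}≡16, 4^{4}≡4. Then 4^{7} = 4^{4+2+1} ≡ 4 × 16 × 4 ≡ 4 mod 18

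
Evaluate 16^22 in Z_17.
Using Fermat: 16^{16} ≡ 1 (mod 17). 22 ≡ 6 (mod 16). So 16^{22} ≡ 16^{6} ≡ 1 (mod 17)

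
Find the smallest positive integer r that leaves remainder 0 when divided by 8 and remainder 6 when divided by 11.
M = 8 × 11 = 88. M₁ = 11, y₁ ≡ 3 mod 8. M₂ = 8, y₂ ≡ 7 mod 11. r = 0×11×3 + 6×8×7 ≡ 72 mod 88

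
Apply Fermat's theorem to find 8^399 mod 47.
By Fermat: 8^{46} ≡ 1 mod 47. 399 ≡ 31 mod 46. So 8^{399} ≡ 8^{31} ≡ 2 mod 47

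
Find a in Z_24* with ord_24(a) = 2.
5 has order 2 mod 24 since 5^{2} ≡ 1 mod 24 and no smaller power works.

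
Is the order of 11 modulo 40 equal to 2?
Powers of 11 mod 40: 11^1≡11, 11^2≡1. First k with 11^k≡1 is k=2. Yes, ord_40(11) = 2.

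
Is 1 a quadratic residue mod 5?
By Euler's criterion: 1^{2} ≡ 1 mod 5. Since this equals 1, 1 is a QR.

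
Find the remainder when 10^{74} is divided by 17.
By Fermat: 10^{16} ≡ 1 mod 17. 74 = 4×16 + 10. So 10^{74} ≡ 10^{10} ≡ 2 mod 17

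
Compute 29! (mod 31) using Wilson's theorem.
(30)! = (29)! × (30) ≡ -1 (mod 31). So (29)! ≡ -1 × (30)^(-1) ≡ (-1)×(-1) = 1 (mod 31)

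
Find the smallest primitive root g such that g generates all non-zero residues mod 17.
g = 3. Powers: [3, 9, 10, 13, 5, 15, 11, 16, ...] generates all 16 non-zero residues.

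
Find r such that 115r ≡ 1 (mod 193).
Since 193 is prime, by Fermat 115^(-1) ≡ 115^{191} ≡ 47 (mod 193). Verify: 115 × 47 = 5405 ≡ 1 (mod 193)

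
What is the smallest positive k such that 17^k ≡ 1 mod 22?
Powers of 17 mod 22: 17^1≡17, 17^2≡3, 17^3≡7, 17^4≡9, 17^5≡21, 17^6≡5, 17^7≡19, 17^8≡15, 17^9≡13, 17^10≡1. So the order of 17 is 10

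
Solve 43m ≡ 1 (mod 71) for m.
Since 71 is prime, by Fermat 43^(-1) ≡ 43^{69} ≡ 38 (mod 71). Verify: 43 × 38 = 1634 ≡ 1 (mod 71)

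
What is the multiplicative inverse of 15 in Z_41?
Since 41 is prime, by Fermat 15^(-1) ≡ 15^{39} ≡ 11 mod 41. Verify: 15 × 11 = 165 ≡ 1 mod 41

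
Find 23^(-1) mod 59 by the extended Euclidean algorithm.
Extended GCD: 23(18) + 59(-7) = 1. So 23^(-1) ≡ 18 mod 59. Verify: 23 × 18 = 414 ≡ 1 mod 59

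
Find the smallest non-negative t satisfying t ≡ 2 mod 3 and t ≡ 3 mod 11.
M = 3 × 11 = 33. M₁ = 11, y₁ ≡ 2 mod 3. M₂ = 3, y₂ ≡ 4 mod 11. t = 2×11×2 + 3×3×4 ≡ 14 mod 33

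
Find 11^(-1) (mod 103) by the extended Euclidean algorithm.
Extended GCD: 11(-28) + 103(3) = 1. So 11^(-1) ≡ -28 ≡ 75 (mod 103). Verify: 11 × 75 = 825 ≡ 1 (mod 103)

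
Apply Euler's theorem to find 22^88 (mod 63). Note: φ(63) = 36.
By Euler: 22^{36} ≡ 1 (mod 63) since gcd(22, 63) = 1. 88 = 2×36 + 16. So 22^{88} ≡ 22^{16} ≡ 22 (mod 63)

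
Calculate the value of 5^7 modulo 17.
By repeated squaring mod 17: 5^{1}≡5, 5^{2}≡8, 5^{4}≡13. Then 5^{7} = 5^{4+2+1} ≡ 13 × 8 × 5 ≡ 10 mod 17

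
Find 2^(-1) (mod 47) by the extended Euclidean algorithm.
Extended GCD: 2(-23) + 47(1) = 1. So 2^(-1) ≡ -23 ≡ 24 (mod 47). Verify: 2 × 24 = 48 ≡ 1 (mod 47)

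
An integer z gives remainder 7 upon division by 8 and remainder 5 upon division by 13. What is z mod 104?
M = 8 × 13 = 104. M₁ = 13, y₁ ≡ 5 mod 8. M₂ = 8, y₂ ≡ 5 mod 13. z = 7×13×5 + 5×8×5 ≡ 31 mod 104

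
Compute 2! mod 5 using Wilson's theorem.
(4)! = (2)! × (3) × (4) ≡ -1 mod 5. So (2)! ≡ -1 × [(4)(3)]^(-1) ≡ 2 mod 5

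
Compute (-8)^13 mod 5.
Using Fermat: (-8)^{4} ≡ 1 (mod 5). 13 ≡ 1 (mod 4). So (-8)^{13} ≡ (-8)^{1} ≡ 2 (mod 5)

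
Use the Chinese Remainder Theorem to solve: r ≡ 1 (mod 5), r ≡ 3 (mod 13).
M = 5 × 13 = 65. M₁ = 13, y₁ ≡ 2 (mod 5). M₂ = 5, y₂ ≡ 8 (mod 13). r = 1×13×2 + 3×5×8 ≡ 16 (mod 65)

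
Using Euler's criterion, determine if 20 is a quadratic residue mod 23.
By Euler's criterion: 20^{11} ≡ 22 (mod 23). Since this equals -1 (≡ 22), 20 is not a QR.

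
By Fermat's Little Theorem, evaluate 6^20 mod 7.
By Fermat: 6^{6} ≡ 1 (mod 7). 20 = 3×6 + 2. So 6^{20} ≡ 6^{2} ≡ 1 (mod 7)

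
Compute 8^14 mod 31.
By repeated squaring mod 31: 8^{1}≡8, 8^{2}≡2, 8^{4}≡4, 8^{8}≡16. Then 8^{14} = 8^{8+4+2} ≡ 16 × 4 × 2 ≡ 4 mod 31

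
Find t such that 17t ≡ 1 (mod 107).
Since 107 is prime, by Fermat 17^(-1) ≡ 17^{105} ≡ 63 (mod 107). Verify: 17 × 63 = 1071 ≡ 1 (mod 107)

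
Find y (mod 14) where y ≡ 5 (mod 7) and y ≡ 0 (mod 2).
M = 7 × 2 = 14. M₁ = 2, y₁ ≡ 4 (mod 7). M₂ = 7, y₂ ≡ 1 (mod 2). y = 5×2×4 + 0×7×1 ≡ 12 (mod 14)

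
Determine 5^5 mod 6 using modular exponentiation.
By repeated squaring (mod 6): 5^{1}≡5, 5^{2}≡1, 5^{4}≡1. Then 5^{5} = 5^{4+1} ≡ 1 × 5 ≡ 5 (mod 6)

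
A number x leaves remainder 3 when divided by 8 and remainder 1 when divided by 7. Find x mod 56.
M = 8 × 7 = 56. M₁ = 7, y₁ ≡ 7 mod 8. M₂ = 8, y₂ ≡ 1 mod 7. x = 3×7×7 + 1×8×1 ≡ 43 mod 56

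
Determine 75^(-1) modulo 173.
Since 173 is prime, by Fermat 75^(-1) ≡ 75^{171} ≡ 30 (mod 173). Verify: 75 × 30 = 2250 ≡ 1 (mod 173)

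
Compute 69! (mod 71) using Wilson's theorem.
(70)! = (69)! × (70) ≡ -1 (mod 71). So (69)! ≡ -1 × (70)^(-1) ≡ (-1)×(-1) = 1 (mod 71)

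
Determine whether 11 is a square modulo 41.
By Euler's criterion: 11^{20} ≡ 40 (mod 41). Since this equals -1 (≡ 40), 11 is not a QR.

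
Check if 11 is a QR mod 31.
By Euler's criterion: 11^{15} ≡ 30 mod 31. Since this equals -1 (≡ 30), 11 is not a QR.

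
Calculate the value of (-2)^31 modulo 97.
By repeated squaring mod 97: (-2)^{1}≡95, (-2)^{2}≡4, (-2)^{4}≡16, (-2)^{8}≡62, (-2)^{16}≡61. Then (-2)^{31} = (-2)^{16+8+4+2+1} ≡ 61 × 62 × 16 × 4 × 95 ≡ 31 mod 97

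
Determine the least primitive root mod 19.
g = 2. For each prime q|18: 2^{9}≡18, 2^{6}≡7, none ≡ 1, so ord_19(2) = 18 and 2 is a primitive root.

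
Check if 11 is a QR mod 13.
By Euler's criterion: 11^{6} ≡ 12 (mod 13). Since this equals -1 (≡ 12), 11 is not a QR.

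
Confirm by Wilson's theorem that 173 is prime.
(172)! mod 173 = 172. Since this equals -1 mod 173, Wilson confirms 173 is prime.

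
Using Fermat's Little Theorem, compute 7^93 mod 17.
By Fermat: 7^{16} ≡ 1 mod 17. 93 = 5×16 + 13. So 7^{93} ≡ 7^{13} ≡ 6 mod 17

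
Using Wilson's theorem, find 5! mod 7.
(6)! = (5)! × (6) ≡ -1 mod 7. So (5)! ≡ -1 × (6)^(-1) ≡ (-1)×(-1) = 1 mod 7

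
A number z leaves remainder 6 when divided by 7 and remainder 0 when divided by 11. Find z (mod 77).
M = 7 × 11 = 77. M₁ = 11, y₁ ≡ 2 (mod 7). M₂ = 7, y₂ ≡ 8 (mod 11). z = 6×11×2 + 0×7×8 ≡ 55 (mod 77)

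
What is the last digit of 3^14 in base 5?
Using Fermat: 3^{4} ≡ 1 (mod 5). 14 ≡ 2 (mod 4). So 3^{14} ≡ 3^{2} ≡ 4 (mod 5)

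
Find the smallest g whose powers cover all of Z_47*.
g = 5. For each prime q|46: 5^{23}≡46, 5^{2}≡25, none ≡ 1, so ord_47(5) = 46 and 5 is a primitive root.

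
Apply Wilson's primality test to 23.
(22)! mod 23 = 22. Since 22 ≡ -1 mod 23, 23 is prime.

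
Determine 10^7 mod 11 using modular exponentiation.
By repeated squaring mod 11: 10^{1}≡10, 10^{2}≡1, 10^{4}≡1. Then 10^{7} = 10^{4+2+1} ≡ 1 × 1 × 10 ≡ 10 mod 11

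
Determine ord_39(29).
Powers of 29 mod 39: 29^1≡29, 29^2≡22, 29^3≡14, 29^4≡16, 29^5≡35, 29^6≡1. So the order of 29 is 6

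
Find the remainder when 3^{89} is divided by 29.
By Fermat: 3^{28} ≡ 1 mod 29. 89 = 3×28 + 5. So 3^{89} ≡ 3^{5} ≡ 11 mod 29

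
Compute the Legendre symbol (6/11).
(6/11) = 6^{5} mod 11 = -1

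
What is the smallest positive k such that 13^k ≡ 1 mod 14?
Powers of 13 mod 14: 13^1≡13, 13^2≡1. ord_14(13) = 2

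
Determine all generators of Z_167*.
There are φ(166) = 82 primitive roots mod 167: {5, 10, 13, 15, 17, 20, 23, 26, 30, 34, 35, 37, 39, 40, 41, 43, 45, 46, 51, 52, 53, 55, 59, 60, 67, 68, 69, 70, 71, 73, 74, 78, 79, 80, 82, 83, 86, 90, 91, 92, 95, 101, 102, 103, 104, 105, 106, 109, 110, 111, 113, 117, 118, 119, 120, 123, 125, 129, 131, 134, 135, 136, 138, 139, 140, 142, 143, 145, 146, 148, 149, 151, 153, 155, 156, 158, 159, 160, 161, 163, 164, 165}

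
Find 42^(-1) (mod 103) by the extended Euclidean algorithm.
Extended GCD: 42(27) + 103(-11) = 1. So 42^(-1) ≡ 27 (mod 103). Verify: 42 × 27 = 1134 ≡ 1 (mod 103)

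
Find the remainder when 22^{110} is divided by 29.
By Fermat: 22^{28} ≡ 1 (mod 29). 110 = 3×28 + 26. So 22^{110} ≡ 22^{26} ≡ 16 (mod 29)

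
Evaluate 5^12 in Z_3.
Using Fermat: 5^{2} ≡ 1 (mod 3). 12 ≡ 0 (mod 2). So 5^{12} ≡ 5^{0} ≡ 1 (mod 3)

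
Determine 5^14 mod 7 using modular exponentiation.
Using Fermat: 5^{6} ≡ 1 (mod 7). 14 ≡ 2 (mod 6). So 5^{14} ≡ 5^{2} ≡ 4 (mod 7)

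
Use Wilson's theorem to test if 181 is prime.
(180)! mod 181 = 180. Since 180 ≡ -1 mod 181, 181 is prime.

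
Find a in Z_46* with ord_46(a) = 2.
45 has order 2 mod 46 since 45^{2} ≡ 1 mod 46 and no smaller power works.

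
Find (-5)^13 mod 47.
By repeated squaring mod 47: (-5)^{1}≡42, (-5)^{2}≡25, (-5)^{4}≡14, (-5)^{8}≡8. Then (-5)^{13} = (-5)^{8+4+1} ≡ 8 × 14 × 42 ≡ 4 mod 47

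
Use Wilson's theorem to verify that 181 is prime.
(180)! mod 181 = 180. Since this equals -1 (mod 181), Wilson confirms 181 is prime.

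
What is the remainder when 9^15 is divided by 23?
By repeated squaring (mod 23): 9^{1}≡9, 9^{2}≡12, 9^{4}≡6, 9^{8}≡13. Then 9^{15} = 9^{8+4+2+1} ≡ 13 × 6 × 12 × 9 ≡ 6 (mod 23)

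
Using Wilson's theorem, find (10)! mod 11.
By Wilson's theorem, (10)! ≡ -1 ≡ 10 (mod 11)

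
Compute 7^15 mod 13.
Using Fermat: 7^{12} ≡ 1 (mod 13). 15 ≡ 3 (mod 12). So 7^{15} ≡ 7^{3} ≡ 5 (mod 13)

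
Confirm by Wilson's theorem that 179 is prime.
(178)! mod 179 = 178. Since this equals -1 mod 179, Wilson confirms 179 is prime.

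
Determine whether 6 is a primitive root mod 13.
ord_13(6) divides 12. For each prime q|12: 6^{6}≡12, 6^{4}≡9, none ≡ 1. So 6 has order 12 and is a primitive root mod 13.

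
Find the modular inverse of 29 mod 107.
Since 107 is prime, by Fermat 29^(-1) ≡ 29^{105} ≡ 48 mod 107. Verify: 29 × 48 = 1392 ≡ 1 mod 107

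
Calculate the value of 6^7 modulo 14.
By repeated squaring mod 14: 6^{1}≡6, 6^{2}≡8, 6^{4}≡8. Then 6^{7} = 6^{4+2+1} ≡ 8 × 8 × 6 ≡ 6 mod 14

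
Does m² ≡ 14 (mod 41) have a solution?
By Euler's criterion: 14^{20} ≡ 40 (mod 41). Since this equals -1 (≡ 40), 14 is not a QR.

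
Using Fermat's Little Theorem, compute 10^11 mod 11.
By Fermat: 10^{10} ≡ 1 mod 11. So 10^{11} = 10^{10} · 10^{1} ≡ 10^{1} ≡ 10 mod 11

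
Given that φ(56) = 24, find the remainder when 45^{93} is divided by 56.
By Euler: 45^{24} ≡ 1 (mod 56) since gcd(45, 56) = 1. 93 = 3×24 + 21. So 45^{93} ≡ 45^{21} ≡ 13 (mod 56)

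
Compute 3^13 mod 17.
By repeated squaring (mod 17): 3^{1}≡3, 3^{2}≡9, 3^{4}≡13, 3^{8}≡16. Then 3^{13} = 3^{8+4+1} ≡ 16 × 13 × 3 ≡ 12 (mod 17)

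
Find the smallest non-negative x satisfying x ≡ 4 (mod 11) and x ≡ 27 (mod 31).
M = 11 × 31 = 341. M₁ = 31, y₁ ≡ 5 (mod 11). M₂ = 11, y₂ ≡ 17 (mod 31). x = 4×31×5 + 27×11×17 ≡ 213 (mod 341)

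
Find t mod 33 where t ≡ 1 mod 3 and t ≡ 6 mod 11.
M = 3 × 11 = 33. M₁ = 11, y₁ ≡ 2 mod 3. M₂ = 3, y₂ ≡ 4 mod 11. t = 1×11×2 + 6×3×4 ≡ 28 mod 33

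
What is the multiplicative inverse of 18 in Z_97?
Since 97 is prime, by Fermat 18^(-1) ≡ 18^{95} ≡ 27 mod 97. Verify: 18 × 27 = 486 ≡ 1 mod 97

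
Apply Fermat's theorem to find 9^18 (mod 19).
By Fermat's Little Theorem, 9^{18} ≡ 1 (mod 19) since 19 is prime and gcd(9, 19) = 1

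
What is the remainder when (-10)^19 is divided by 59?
By repeated squaring mod 59: (-10)^{1}≡49, (-10)^{2}≡41, (-10)^{4}≡29, (-10)^{8}≡15, (-10)^{16}≡48. Then (-10)^{19} = (-10)^{16+2+1} ≡ 48 × 41 × 49 ≡ 26 mod 59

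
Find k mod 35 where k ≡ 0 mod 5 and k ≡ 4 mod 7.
M = 5 × 7 = 35. M₁ = 7, y₁ ≡ 3 mod 5. M₂ = 5, y₂ ≡ 3 mod 7. k = 0×7×3 + 4×5×3 ≡ 25 mod 35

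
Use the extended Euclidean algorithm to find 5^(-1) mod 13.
Extended GCD: 5(-5) + 13(2) = 1. So 5^(-1) ≡ -5 ≡ 8 mod 13. Verify: 5 × 8 = 40 ≡ 1 mod 13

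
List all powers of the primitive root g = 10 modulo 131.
10^1, 10^2, ..., 10^{130} mod 131: [10, 100, 83, 44, 47, 77, 115, 102, 103, 113, 82, 34, 78, 125, 71, 55, 26, 129, 111, 62, 96, 43, 37, 108, 32, 58, 56, 36, 98, 63, 106, 12, 120, 21, 79, 4, 40, 7, 70, 45, 57, 46, 67, 15, 19, 59, 66, 5, 50, 107, 22, 89, 104, 123, 51, 117, 122, 41, 17, 39, 128, 101, 93, 13, 130, 121, 31, 48, 87, 84, 54, 16, 29, 28, 18, 49, 97, 53, 6, 60, 76, 105, 2, 20, 69, 35, 88, 94, 23, 99, 73, 75, 95, 33, 68, 25, 119, 11, 110, 52, 127, 91, 124, 61, 86, 74, 85, 64, 116, 112, 72, 65, 126, 81, 24, 109, 42, 27, 8, 80, 14, 9, 90, 114, 92, 3, 30, 38, 118, 1]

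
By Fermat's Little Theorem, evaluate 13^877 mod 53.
By Fermat: 13^{52} ≡ 1 (mod 53). 877 ≡ 45 (mod 52). So 13^{877} ≡ 13^{45} ≡ 46 (mod 53)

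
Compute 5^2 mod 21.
5^{2} = 25 ≡ 4 mod 21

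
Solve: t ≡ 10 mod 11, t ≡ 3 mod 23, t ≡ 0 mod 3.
M = 11 × 23 × 3 = 759. M₁ = 69, y₁ ≡ 4 mod 11. M₂ = 33, y₂ ≡ 7 mod 23. M₃ = 253, y₃ ≡ 1 mod 3. t = 10×69×4 + 3×33×7 + 0×253×1 ≡ 417 mod 759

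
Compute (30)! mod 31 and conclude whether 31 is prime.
(30)! mod 31 = 30. Since 30 ≡ -1 mod 31, 31 is prime.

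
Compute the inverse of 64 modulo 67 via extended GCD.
Extended GCD: 64(22) + 67(-21) = 1. So 64^(-1) ≡ 22 (mod 67). Verify: 64 × 22 = 1408 ≡ 1 (mod 67)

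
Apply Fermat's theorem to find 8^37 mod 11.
By Fermat: 8^{10} ≡ 1 mod 11. 37 = 3×10 + 7. So 8^{37} ≡ 8^{7} ≡ 2 mod 11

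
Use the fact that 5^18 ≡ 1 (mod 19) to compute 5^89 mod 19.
By Fermat: 5^{18} ≡ 1 (mod 19). 89 = 4×18 + 17. So 5^{89} ≡ 5^{17} ≡ 4 (mod 19)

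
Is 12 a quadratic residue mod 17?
By Euler's criterion: 12^{8} ≡ 16 (mod 17). Since this equals -1 (≡ 16), 12 is not a QR.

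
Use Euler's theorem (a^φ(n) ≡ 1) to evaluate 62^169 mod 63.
By Euler: 62^{36} ≡ 1 mod 63 since gcd(62, 63) = 1. 169 = 4×36 + 25. So 62^{169} ≡ 62^{25} ≡ 62 mod 63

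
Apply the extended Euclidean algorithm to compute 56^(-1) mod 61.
Extended GCD: 56(12) + 61(-11) = 1. So 56^(-1) ≡ 12 (mod 61). Verify: 56 × 12 = 672 ≡ 1 (mod 61)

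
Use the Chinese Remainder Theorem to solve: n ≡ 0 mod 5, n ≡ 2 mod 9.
M = 5 × 9 = 45. M₁ = 9, y₁ ≡ 4 mod 5. M₂ = 5, y₂ ≡ 2 mod 9. n = 0×9×4 + 2×5×2 ≡ 20 mod 45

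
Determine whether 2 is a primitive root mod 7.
2^{3} ≡ 1 (mod 7) and 3 < 6, so ord_7(2) = 3 ≠ 6 and 2 is not a primitive root.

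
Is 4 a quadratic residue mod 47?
By Euler's criterion: 4^{23} ≡ 1 (mod 47). Since this equals 1, 4 is a QR.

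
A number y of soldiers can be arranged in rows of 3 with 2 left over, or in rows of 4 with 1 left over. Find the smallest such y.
M = 3 × 4 = 12. M₁ = 4, y₁ ≡ 1 mod 3. M₂ = 3, y₂ ≡ 3 mod 4. y = 2×4×1 + 1×3×3 ≡ 5 mod 12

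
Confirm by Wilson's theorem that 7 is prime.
(6)! mod 7 = 6. Since this equals -1 (mod 7), Wilson confirms 7 is prime.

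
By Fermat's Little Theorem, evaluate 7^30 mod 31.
By Fermat's Little Theorem, 7^{30} ≡ 1 mod 31 since 31 is prime and gcd(7, 31) = 1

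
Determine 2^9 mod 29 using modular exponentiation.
By repeated squaring mod 29: 2^{1}≡2, 2^{2}≡4, 2^{4}≡16, 2^{8}≡24. Then 2^{9} = 2^{8+1} ≡ 24 × 2 ≡ 19 mod 29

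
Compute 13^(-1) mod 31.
Since 31 is prime, by Fermat 13^(-1) ≡ 13^{29} ≡ 12 mod 31. Verify: 13 × 12 = 156 ≡ 1 mod 31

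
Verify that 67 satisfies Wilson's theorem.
(66)! mod 67 = 66. Since this equals -1 (mod 67), Wilson confirms 67 is prime.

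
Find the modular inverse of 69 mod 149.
Since 149 is prime, by Fermat 69^(-1) ≡ 69^{147} ≡ 54 mod 149. Verify: 69 × 54 = 3726 ≡ 1 mod 149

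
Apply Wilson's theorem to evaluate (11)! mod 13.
(12)! = (11)! × (12) ≡ -1 mod 13. So (11)! ≡ -1 × (12)^(-1) ≡ (-1)×(-1) = 1 mod 13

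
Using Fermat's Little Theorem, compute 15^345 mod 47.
By Fermat: 15^{46} ≡ 1 mod 47. 345 ≡ 23 mod 46. So 15^{345} ≡ 15^{23} ≡ 46 mod 47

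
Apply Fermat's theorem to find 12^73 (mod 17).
By Fermat: 12^{16} ≡ 1 (mod 17). 73 = 4×16 + 9. So 12^{73} ≡ 12^{9} ≡ 5 (mod 17)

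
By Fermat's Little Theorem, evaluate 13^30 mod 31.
By Fermat's Little Theorem, 13^{30} ≡ 1 mod 31 since 31 is prime and gcd(13, 31) = 1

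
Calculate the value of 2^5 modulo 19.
By repeated squaring mod 19: 2^{1}≡2, 2^{2}≡4, 2^{4}≡16. Then 2^{5} = 2^{4+1} ≡ 16 × 2 ≡ 13 mod 19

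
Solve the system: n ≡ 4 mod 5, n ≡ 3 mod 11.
M = 5 × 11 = 55. M₁ = 11, y₁ ≡ 1 mod 5. M₂ = 5, y₂ ≡ 9 mod 11. n = 4×11×1 + 3×5×9 ≡ 14 mod 55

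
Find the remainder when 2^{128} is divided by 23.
By Fermat: 2^{22} ≡ 1 mod 23. 128 = 5×22 + 18. So 2^{128} ≡ 2^{18} ≡ 13 mod 23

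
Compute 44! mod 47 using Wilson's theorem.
(46)! = (44)! × (45) × (46) ≡ -1 mod 47. So (44)! ≡ -1 × [(46)(45)]^(-1) ≡ 23 mod 47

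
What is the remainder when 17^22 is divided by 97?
By repeated squaring mod 97: 17^{1}≡17, 17^{2}≡95, 17^{4}≡4, 17^{8}≡16, 17^{16}≡62. Then 17^{22} = 17^{16+4+2} ≡ 62 × 4 × 95 ≡ 86 mod 97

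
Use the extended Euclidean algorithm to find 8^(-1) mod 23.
Extended GCD: 8(3) + 23(-1) = 1. So 8^(-1) ≡ 3 mod 23. Verify: 8 × 3 = 24 ≡ 1 mod 23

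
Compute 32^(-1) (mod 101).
Since 101 is prime, by Fermat 32^(-1) ≡ 32^{99} ≡ 60 (mod 101). Verify: 32 × 60 = 1920 ≡ 1 (mod 101)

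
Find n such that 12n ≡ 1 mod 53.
Since 53 is prime, by Fermat 12^(-1) ≡ 12^{51} ≡ 31 mod 53. Verify: 12 × 31 = 372 ≡ 1 mod 53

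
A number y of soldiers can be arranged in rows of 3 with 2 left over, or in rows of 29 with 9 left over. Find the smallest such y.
M = 3 × 29 = 87. M₁ = 29, y₁ ≡ 2 (mod 3). M₂ = 3, y₂ ≡ 10 (mod 29). y = 2×29×2 + 9×3×10 ≡ 38 (mod 87)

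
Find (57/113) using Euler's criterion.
(57/113) = 57^{56} mod 113 = 1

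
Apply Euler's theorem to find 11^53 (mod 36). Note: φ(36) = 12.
By Euler: 11^{12} ≡ 1 (mod 36) since gcd(11, 36) = 1. 53 = 4×12 + 5. So 11^{53} ≡ 11^{5} ≡ 23 (mod 36)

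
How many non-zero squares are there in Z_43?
Exactly half the non-zero residues mod a prime are QRs: (43-1)/2 = 21.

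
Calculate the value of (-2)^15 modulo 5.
Using Fermat: (-2)^{4} ≡ 1 (mod 5). 15 ≡ 3 (mod 4). So (-2)^{15} ≡ (-2)^{3} ≡ 2 (mod 5)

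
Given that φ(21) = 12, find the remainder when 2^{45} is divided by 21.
By Euler: 2^{12} ≡ 1 mod 21 since gcd(2, 21) = 1. 45 = 3×12 + 9. So 2^{45} ≡ 2^{9} ≡ 8 mod 21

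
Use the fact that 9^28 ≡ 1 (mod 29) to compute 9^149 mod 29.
By Fermat: 9^{28} ≡ 1 (mod 29). 149 = 5×28 + 9. So 9^{149} ≡ 9^{9} ≡ 6 (mod 29)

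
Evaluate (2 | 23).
(2/23) = 2^{11} mod 23 = 1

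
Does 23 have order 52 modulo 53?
23^{4} ≡ 1 (mod 53) and 4 < 52, so ord_53(23) = 4 ≠ 52 and 23 is not a primitive root.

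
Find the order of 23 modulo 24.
Powers of 23 mod 24: 23^1≡23, 23^2≡1. ord_24(23) = 2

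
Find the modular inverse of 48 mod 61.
Since 61 is prime, by Fermat 48^(-1) ≡ 48^{59} ≡ 14 (mod 61). Verify: 48 × 14 = 672 ≡ 1 (mod 61)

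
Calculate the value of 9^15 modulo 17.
By repeated squaring (mod 17): 9^{1}≡9, 9^{2}≡13, 9^{4}≡16, 9^{8}≡1. Then 9^{15} = 9^{8+4+2+1} ≡ 1 × 16 × 13 × 9 ≡ 2 (mod 17)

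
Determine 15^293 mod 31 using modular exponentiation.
Using Fermat: 15^{30} ≡ 1 mod 31. 293 ≡ 23 mod 30. So 15^{293} ≡ 15^{23} ≡ 27 mod 31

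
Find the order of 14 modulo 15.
Powers of 14 mod 15: 14^1≡14, 14^2≡1. ord_15(14) = 2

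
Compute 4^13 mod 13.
Using Fermat: 4^{12} ≡ 1 (mod 13). 13 ≡ 1 (mod 12). So 4^{13} ≡ 4^{1} ≡ 4 (mod 13)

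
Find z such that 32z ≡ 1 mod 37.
Since 37 is prime, by Fermat 32^(-1) ≡ 32^{35} ≡ 22 mod 37. Verify: 32 × 22 = 704 ≡ 1 mod 37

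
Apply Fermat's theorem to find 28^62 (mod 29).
By Fermat: 28^{28} ≡ 1 (mod 29). 62 = 2×28 + 6. So 28^{62} ≡ 28^{6} ≡ 1 (mod 29)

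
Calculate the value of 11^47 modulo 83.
By repeated squaring mod 83: 11^{1}≡11, 11^{2}≡38, 11^{4}≡33, 11^{8}≡10, 11^{16}≡17, 11^{32}≡40. Then 11^{47} = 11^{32+8+4+2+1} ≡ 40 × 10 × 33 × 38 × 11 ≡ 9 mod 83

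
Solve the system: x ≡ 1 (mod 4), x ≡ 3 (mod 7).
M = 4 × 7 = 28. M₁ = 7, y₁ ≡ 3 (mod 4). M₂ = 4, y₂ ≡ 2 (mod 7). x = 1×7×3 + 3×4×2 ≡ 17 (mod 28)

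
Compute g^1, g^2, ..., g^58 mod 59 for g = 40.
40^1, 40^2, ..., 40^{58} mod 59: [40, 7, 44, 49, 13, 48, 32, 41, 47, 51, 34, 3, 2, 21, 14, 29, 39, 26, 37, 5, 23, 35, 43, 9, 6, 4, 42, 28, 58, 19, 52, 15, 10, 46, 11, 27, 18, 12, 8, 25, 56, 57, 38, 45, 30, 20, 33, 22, 54, 36, 24, 16, 50, 53, 55, 17, 31, 1]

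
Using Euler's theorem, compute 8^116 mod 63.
By Euler: 8^{36} ≡ 1 mod 63 since gcd(8, 63) = 1. 116 = 3×36 + 8. So 8^{116} ≡ 8^{8} ≡ 1 mod 63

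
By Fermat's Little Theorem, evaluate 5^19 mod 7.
By Fermat: 5^{6} ≡ 1 (mod 7). 19 = 3×6 + 1. So 5^{19} ≡ 5^{1} ≡ 5 (mod 7)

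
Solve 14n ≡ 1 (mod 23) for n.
Since 23 is prime, by Fermat 14^(-1) ≡ 14^{21} ≡ 5 (mod 23). Verify: 14 × 5 = 70 ≡ 1 (mod 23)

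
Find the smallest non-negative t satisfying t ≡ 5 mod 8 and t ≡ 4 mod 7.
M = 8 × 7 = 56. M₁ = 7, y₁ ≡ 7 mod 8. M₂ = 8, y₂ ≡ 1 mod 7. t = 5×7×7 + 4×8×1 ≡ 53 mod 56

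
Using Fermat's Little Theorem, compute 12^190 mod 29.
By Fermat: 12^{28} ≡ 1 (mod 29). 190 ≡ 22 (mod 28). So 12^{190} ≡ 12^{22} ≡ 28 (mod 29)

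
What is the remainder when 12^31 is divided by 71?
By repeated squaring (mod 71): 12^{1}≡12, 12^{2}≡2, 12^{4}≡4, 12^{8}≡16, 12^{16}≡43. Then 12^{31} = 12^{16+8+4+2+1} ≡ 43 × 16 × 4 × 2 × 12 ≡ 18 (mod 71)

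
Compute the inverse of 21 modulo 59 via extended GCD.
Extended GCD: 21(-14) + 59(5) = 1. So 21^(-1) ≡ -14 ≡ 45 (mod 59). Verify: 21 × 45 = 945 ≡ 1 (mod 59)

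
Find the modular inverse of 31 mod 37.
Since 37 is prime, by Fermat 31^(-1) ≡ 31^{35} ≡ 6 mod 37. Verify: 31 × 6 = 186 ≡ 1 mod 37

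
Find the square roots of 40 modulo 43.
The square roots of 40 mod 43 are 13 and 30. Verify: 13² = 169 ≡ 40 mod 43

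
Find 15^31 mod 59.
By repeated squaring mod 59: 15^{1}≡15, 15^{2}≡48, 15^{4}≡3, 15^{8}≡9, 15^{16}≡22. Then 15^{31} = 15^{16+8+4+2+1} ≡ 22 × 9 × 3 × 48 × 15 ≡ 48 mod 59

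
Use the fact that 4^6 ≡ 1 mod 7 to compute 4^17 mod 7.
By Fermat: 4^{6} ≡ 1 mod 7. 17 = 2×6 + 5. So 4^{17} ≡ 4^{5} ≡ 2 mod 7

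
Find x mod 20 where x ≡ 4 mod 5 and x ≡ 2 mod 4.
M = 5 × 4 = 20. M₁ = 4, y₁ ≡ 4 mod 5. M₂ = 5, y₂ ≡ 1 mod 4. x = 4×4×4 + 2×5×1 ≡ 14 mod 20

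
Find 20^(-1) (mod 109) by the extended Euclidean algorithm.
Extended GCD: 20(-49) + 109(9) = 1. So 20^(-1) ≡ -49 ≡ 60 (mod 109). Verify: 20 × 60 = 1200 ≡ 1 (mod 109)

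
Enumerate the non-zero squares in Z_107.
Squares in Z_107*: {1, 3, 4, 9, 10, 11, 12, 13, 14, 16, 19, 23, 25, 27, 29, 30, 33, 34, 35, 36, 37, 39, 40, 41, 42, 44, 47, 48, 49, 52, 53, 56, 57, 61, 62, 64, 69, 75, 76, 79, 81, 83, 85, 86, 87, 89, 90, 92, 99, 100, 101, 102, 105}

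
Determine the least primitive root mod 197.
g = 2. Powers: [2, 4, 8, 16, 32, 64, 128, 59, 118, 39, ...] generates all 196 non-zero residues.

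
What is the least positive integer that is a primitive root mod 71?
g = 7. Powers: [7, 49, 59, 58, 51, 2, ...] generates all 70 non-zero residues.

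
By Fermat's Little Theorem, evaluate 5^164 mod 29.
By Fermat: 5^{28} ≡ 1 mod 29. 164 = 5×28 + 24. So 5^{164} ≡ 5^{24} ≡ 20 mod 29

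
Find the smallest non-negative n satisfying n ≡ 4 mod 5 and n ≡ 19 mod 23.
M = 5 × 23 = 115. M₁ = 23, y₁ ≡ 2 mod 5. M₂ = 5, y₂ ≡ 14 mod 23. n = 4×23×2 + 19×5×14 ≡ 19 mod 115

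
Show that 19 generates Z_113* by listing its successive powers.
19^1, 19^2, ..., 19^{112} mod 113: [19, 22, 79, 32, 43, 26, 42, 7, 20, 41, 101, 111, 75, 69, 68, 49, 27, 61, 29, 99, 73, 31, 24, 4, 76, 88, 90, 15, 59, 104, 55, 28, 80, 51, 65, 105, 74, 50, 46, 83, 108, 18, 3, 57, 66, 11, 96, 16, 78, 13, 21, 60, 10, 77, 107, 112, 94, 91, 34, 81, 70, 87, 71, 106, 93, 72, 12, 2, 38, 44, 45, 64, 86, 52, 84, 14, 40, 82, 89, 109, 37, 25, 23, 98, 54, 9, 58, 85, 33, 62, 48, 8, 39, 63, 67, 30, 5, 95, 110, 56, 47, 102, 17, 97, 35, 100, 92, 53, 103, 36, 6, 1]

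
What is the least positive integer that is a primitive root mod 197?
g = 2. For each prime q|196: 2^{98}≡196, 2^{28}≡104, none ≡ 1, so ord_197(2) = 196 and 2 is a primitive root.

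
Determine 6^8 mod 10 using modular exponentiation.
By repeated squaring mod 10: 6^{1}≡6, 6^{2}≡6, 6^{4}≡6, 6^{8}≡6. So 6^{8} ≡ 6 mod 10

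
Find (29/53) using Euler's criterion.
(29/53) = 29^{26} mod 53 = 1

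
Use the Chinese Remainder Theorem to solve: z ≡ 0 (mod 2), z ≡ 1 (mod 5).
M = 2 × 5 = 10. M₁ = 5, y₁ ≡ 1 (mod 2). M₂ = 2, y₂ ≡ 3 (mod 5). z = 0×5×1 + 1×2×3 ≡ 6 (mod 10)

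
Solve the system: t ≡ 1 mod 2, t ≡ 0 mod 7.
M = 2 × 7 = 14. M₁ = 7, y₁ ≡ 1 mod 2. M₂ = 2, y₂ ≡ 4 mod 7. t = 1×7×1 + 0×2×4 ≡ 7 mod 14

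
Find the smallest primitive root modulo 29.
g = 2. Powers: [2, 4, 8, 16, 3, 6, 12, 24, 19, 9, ...] generates all 28 non-zero residues.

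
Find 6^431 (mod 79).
Using Fermat: 6^{78} ≡ 1 (mod 79). 431 ≡ 41 (mod 78). So 6^{431} ≡ 6^{41} ≡ 43 (mod 79)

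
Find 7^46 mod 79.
By repeated squaring mod 79: 7^{1}≡7, 7^{2}≡49, 7^{4}≡31, 7^{8}≡13, 7^{16}≡11, 7^{32}≡42. Then 7^{46} = 7^{32+8+4+2} ≡ 42 × 13 × 31 × 49 ≡ 32 mod 79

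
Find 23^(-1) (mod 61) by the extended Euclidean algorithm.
Extended GCD: 23(8) + 61(-3) = 1. So 23^(-1) ≡ 8 (mod 61). Verify: 23 × 8 = 184 ≡ 1 (mod 61)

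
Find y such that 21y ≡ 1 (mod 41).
Since 41 is prime, by Fermat 21^(-1) ≡ 21^{39} ≡ 2 (mod 41). Verify: 21 × 2 = 42 ≡ 1 (mod 41)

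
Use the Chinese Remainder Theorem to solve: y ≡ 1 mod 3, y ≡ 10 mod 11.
M = 3 × 11 = 33. M₁ = 11, y₁ ≡ 2 mod 3. M₂ = 3, y₂ ≡ 4 mod 11. y = 1×11×2 + 10×3×4 ≡ 10 mod 33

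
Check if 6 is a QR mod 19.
By Euler's criterion: 6^{9} ≡ 1 mod 19. Since this equals 1, 6 is a QR.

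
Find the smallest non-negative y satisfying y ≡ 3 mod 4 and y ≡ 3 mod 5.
M = 4 × 5 = 20. M₁ = 5, y₁ ≡ 1 mod 4. M₂ = 4, y₂ ≡ 4 mod 5. y = 3×5×1 + 3×4×4 ≡ 3 mod 20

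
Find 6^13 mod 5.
Using Fermat: 6^{4} ≡ 1 mod 5. 13 ≡ 1 mod 4. So 6^{13} ≡ 6^{1} ≡ 1 mod 5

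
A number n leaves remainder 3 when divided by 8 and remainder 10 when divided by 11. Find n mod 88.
M = 8 × 11 = 88. M₁ = 11, y₁ ≡ 3 mod 8. M₂ = 8, y₂ ≡ 7 mod 11. n = 3×11×3 + 10×8×7 ≡ 43 mod 88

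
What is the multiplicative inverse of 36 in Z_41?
Since 41 is prime, by Fermat 36^(-1) ≡ 36^{39} ≡ 8 mod 41. Verify: 36 × 8 = 288 ≡ 1 mod 41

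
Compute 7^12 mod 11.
Using Fermat: 7^{10} ≡ 1 mod 11. 12 ≡ 2 mod 10. So 7^{12} ≡ 7^{2} ≡ 5 mod 11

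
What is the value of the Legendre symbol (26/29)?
(26/29) = 26^{14} mod 29 = -1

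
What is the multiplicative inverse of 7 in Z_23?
Since 23 is prime, by Fermat 7^(-1) ≡ 7^{21} ≡ 10 mod 23. Verify: 7 × 10 = 70 ≡ 1 mod 23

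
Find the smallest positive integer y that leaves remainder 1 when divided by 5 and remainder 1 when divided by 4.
M = 5 × 4 = 20. M₁ = 4, y₁ ≡ 4 (mod 5). M₂ = 5, y₂ ≡ 1 (mod 4). y = 1×4×4 + 1×5×1 ≡ 1 (mod 20)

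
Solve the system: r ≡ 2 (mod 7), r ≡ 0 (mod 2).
M = 7 × 2 = 14. M₁ = 2, y₁ ≡ 4 (mod 7). M₂ = 7, y₂ ≡ 1 (mod 2). r = 2×2×4 + 0×7×1 ≡ 2 (mod 14)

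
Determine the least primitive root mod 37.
g = 2. Powers: [2, 4, 8, 16, 32, 27, 17, 34, ...] generates all 36 non-zero residues.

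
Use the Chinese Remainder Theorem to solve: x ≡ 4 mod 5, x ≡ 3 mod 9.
M = 5 × 9 = 45. M₁ = 9, y₁ ≡ 4 mod 5. M₂ = 5, y₂ ≡ 2 mod 9. x = 4×9×4 + 3×5×2 ≡ 39 mod 45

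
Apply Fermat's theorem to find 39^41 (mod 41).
By Fermat: 39^{40} ≡ 1 (mod 41). So 39^{41} = 39^{40} · 39^{1} ≡ 39^{1} ≡ 39 (mod 41)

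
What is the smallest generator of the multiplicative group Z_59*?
g = 2. Powers: [2, 4, 8, 16, 32, 5, 10, 20, 40, 21, ...] generates all 58 non-zero residues.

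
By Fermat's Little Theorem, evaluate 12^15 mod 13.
By Fermat: 12^{12} ≡ 1 (mod 13). So 12^{15} = 12^{12} · 12^{3} ≡ 12^{3} ≡ 12 (mod 13)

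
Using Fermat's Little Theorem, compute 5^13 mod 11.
By Fermat: 5^{10} ≡ 1 (mod 11). So 5^{13} = 5^{10} · 5^{3} ≡ 5^{3} ≡ 4 (mod 11)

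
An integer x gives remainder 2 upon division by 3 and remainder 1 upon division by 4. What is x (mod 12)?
M = 3 × 4 = 12. M₁ = 4, y₁ ≡ 1 (mod 3). M₂ = 3, y₂ ≡ 3 (mod 4). x = 2×4×1 + 1×3×3 ≡ 5 (mod 12)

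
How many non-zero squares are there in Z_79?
Exactly half the non-zero residues mod a prime are QRs: (79-1)/2 = 39.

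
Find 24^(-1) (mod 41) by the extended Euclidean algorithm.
Extended GCD: 24(12) + 41(-7) = 1. So 24^(-1) ≡ 12 (mod 41). Verify: 24 × 12 = 288 ≡ 1 (mod 41)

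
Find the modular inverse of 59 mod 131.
Since 131 is prime, by Fermat 59^(-1) ≡ 59^{129} ≡ 20 (mod 131). Verify: 59 × 20 = 1180 ≡ 1 (mod 131)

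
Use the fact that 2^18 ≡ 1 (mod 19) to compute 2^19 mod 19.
By Fermat: 2^{18} ≡ 1 (mod 19). So 2^{19} = 2^{18} · 2^{1} ≡ 2^{1} ≡ 2 (mod 19)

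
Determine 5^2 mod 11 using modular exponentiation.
5^{2} = 25 ≡ 3 mod 11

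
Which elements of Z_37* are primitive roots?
There are φ(36) = 12 primitive roots mod 37: {2, 5, 13, 15, 17, 18, 19, 20, 22, 24, 32, 35}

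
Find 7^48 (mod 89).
By repeated squaring (mod 89): 7^{1}≡7, 7^{2}≡49, 7^{4}≡87, 7^{8}≡4, 7^{16}≡16, 7^{32}≡78. Then 7^{48} = 7^{32+16} ≡ 78 × 16 ≡ 2 (mod 89)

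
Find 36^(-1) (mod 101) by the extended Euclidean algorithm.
Extended GCD: 36(-14) + 101(5) = 1. So 36^(-1) ≡ -14 ≡ 87 (mod 101). Verify: 36 × 87 = 3132 ≡ 1 (mod 101)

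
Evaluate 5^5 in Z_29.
By repeated squaring (mod 29): 5^{1}≡5, 5^{2}≡25, 5^{4}≡16. Then 5^{5} = 5^{4+1} ≡ 16 × 5 ≡ 22 (mod 29)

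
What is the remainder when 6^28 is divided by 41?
By repeated squaring (mod 41): 6^{1}≡6, 6^{2}≡36, 6^{4}≡25, 6^{8}≡10, 6^{16}≡18. Then 6^{28} = 6^{16+8+4} ≡ 18 × 10 × 25 ≡ 31 (mod 41)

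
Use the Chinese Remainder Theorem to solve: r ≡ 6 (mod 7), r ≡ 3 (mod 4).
M = 7 × 4 = 28. M₁ = 4, y₁ ≡ 2 (mod 7). M₂ = 7, y₂ ≡ 3 (mod 4). r = 6×4×2 + 3×7×3 ≡ 27 (mod 28)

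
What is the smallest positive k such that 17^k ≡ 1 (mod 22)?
Powers of 17 mod 22: 17^1≡17, 17^2≡3, 17^3≡7, 17^4≡9, 17^5≡21, 17^6≡5, 17^7≡19, 17^8≡15, 17^9≡13, 17^10≡1. ord_22(17) = 10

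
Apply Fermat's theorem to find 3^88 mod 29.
By Fermat: 3^{28} ≡ 1 mod 29. 88 = 3×28 + 4. So 3^{88} ≡ 3^{4} ≡ 23 mod 29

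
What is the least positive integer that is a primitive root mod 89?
g = 3. For each prime q|88: 3^{44}≡88, 3^{8}≡64, none ≡ 1, so ord_89(3) = 88 and 3 is a primitive root.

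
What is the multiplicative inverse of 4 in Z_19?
Since 19 is prime, by Fermat 4^(-1) ≡ 4^{17} ≡ 5 mod 19. Verify: 4 × 5 = 20 ≡ 1 mod 19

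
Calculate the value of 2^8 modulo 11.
By repeated squaring (mod 11): 2^{1}≡2, 2^{2}≡4, 2^{4}≡5, 2^{8}≡3. So 2^{8} ≡ 3 (mod 11)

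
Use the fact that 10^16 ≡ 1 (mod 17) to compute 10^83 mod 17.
By Fermat: 10^{16} ≡ 1 (mod 17). 83 = 5×16 + 3. So 10^{83} ≡ 10^{3} ≡ 14 (mod 17)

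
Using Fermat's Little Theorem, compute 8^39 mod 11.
By Fermat: 8^{10} ≡ 1 mod 11. 39 = 3×10 + 9. So 8^{39} ≡ 8^{9} ≡ 7 mod 11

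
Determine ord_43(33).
Powers of 33 mod 43: 33^1≡33, 33^2≡14, 33^3≡32, 33^4≡24, 33^5≡18, 33^6≡35, 33^7≡37, 33^8≡17, 33^9≡2, 33^10≡23, 33^11≡28, 33^12≡21, 33^13≡5, 33^14≡36, 33^15≡27, 33^16≡31, 33^17≡34, 33^18≡4, 33^19≡3, 33^20≡13, 33^21≡42, 33^22≡10, 33^23≡29, 33^24≡11, 33^25≡19, 33^26≡25, 33^27≡8, 33^28≡6, 33^29≡26, 33^30≡41, 33^31≡20, 33^32≡15, 33^33≡22, 33^34≡38, 33^35≡7, 33^36≡16, 33^37≡12, 33^38≡9, 33^39≡39, 33^40≡40, 33^41≡30, 33^42≡1. Order = 42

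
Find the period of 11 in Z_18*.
Powers of 11 mod 18: 11^1≡11, 11^2≡13, 11^3≡17, 11^4≡7, 11^5≡5, 11^6≡1. So the order of 11 is 6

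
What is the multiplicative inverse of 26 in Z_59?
Since 59 is prime, by Fermat 26^(-1) ≡ 26^{57} ≡ 25 (mod 59). Verify: 26 × 25 = 650 ≡ 1 (mod 59)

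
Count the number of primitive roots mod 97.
Number of primitive roots mod 97 = φ(p-1) = φ(96) = 32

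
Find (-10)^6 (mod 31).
By repeated squaring (mod 31): (-10)^{1}≡21, (-10)^{2}≡7, (-10)^{4}≡18. Then (-10)^{6} = (-10)^{4+2} ≡ 18 × 7 ≡ 2 (mod 31)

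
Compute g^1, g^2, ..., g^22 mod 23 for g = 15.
15^1, 15^2, ..., 15^{22} mod 23: [15, 18, 17, 2, 7, 13, 11, 4, 14, 3, 22, 8, 5, 6, 21, 16, 10, 12, 19, 9, 20, 1]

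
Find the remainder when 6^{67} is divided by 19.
By Fermat: 6^{18} ≡ 1 mod 19. 67 = 3×18 + 13. So 6^{67} ≡ 6^{13} ≡ 4 mod 19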